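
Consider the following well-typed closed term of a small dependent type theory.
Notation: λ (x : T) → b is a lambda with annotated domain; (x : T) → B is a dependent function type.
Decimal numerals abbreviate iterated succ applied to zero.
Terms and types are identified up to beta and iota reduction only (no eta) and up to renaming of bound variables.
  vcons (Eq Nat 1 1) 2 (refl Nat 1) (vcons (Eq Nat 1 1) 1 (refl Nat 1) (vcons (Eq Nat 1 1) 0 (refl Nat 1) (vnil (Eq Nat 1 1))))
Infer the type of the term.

type:
  Vec (Eq Nat 1 1) 3


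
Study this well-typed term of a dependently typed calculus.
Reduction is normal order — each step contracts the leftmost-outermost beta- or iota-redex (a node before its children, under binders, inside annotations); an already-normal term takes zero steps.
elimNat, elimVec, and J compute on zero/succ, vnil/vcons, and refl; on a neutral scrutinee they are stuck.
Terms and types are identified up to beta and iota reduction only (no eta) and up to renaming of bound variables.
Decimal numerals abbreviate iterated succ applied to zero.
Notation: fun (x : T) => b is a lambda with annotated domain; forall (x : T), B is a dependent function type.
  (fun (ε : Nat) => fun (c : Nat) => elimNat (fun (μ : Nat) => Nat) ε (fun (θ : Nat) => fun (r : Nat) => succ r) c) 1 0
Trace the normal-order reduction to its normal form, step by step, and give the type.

normal-order reduction sequence:
  (fun (ε : Nat) => fun (c : Nat) => elimNat (fun (μ : Nat) => Nat) ε (fun (θ : Nat) => fun (r : Nat) => succ r) c) 1 0
  ~> (fun (ε : Nat) => elimNat (fun (c : Nat) => Nat) 1 (fun (μ : Nat) => fun (θ : Nat) => succ θ) ε) 0
  ~> elimNat (fun (ε : Nat) => Nat) 1 (fun (c : Nat) => fun (μ : Nat) => succ μ) 0
  ~> 1
the term's type:
  Nat


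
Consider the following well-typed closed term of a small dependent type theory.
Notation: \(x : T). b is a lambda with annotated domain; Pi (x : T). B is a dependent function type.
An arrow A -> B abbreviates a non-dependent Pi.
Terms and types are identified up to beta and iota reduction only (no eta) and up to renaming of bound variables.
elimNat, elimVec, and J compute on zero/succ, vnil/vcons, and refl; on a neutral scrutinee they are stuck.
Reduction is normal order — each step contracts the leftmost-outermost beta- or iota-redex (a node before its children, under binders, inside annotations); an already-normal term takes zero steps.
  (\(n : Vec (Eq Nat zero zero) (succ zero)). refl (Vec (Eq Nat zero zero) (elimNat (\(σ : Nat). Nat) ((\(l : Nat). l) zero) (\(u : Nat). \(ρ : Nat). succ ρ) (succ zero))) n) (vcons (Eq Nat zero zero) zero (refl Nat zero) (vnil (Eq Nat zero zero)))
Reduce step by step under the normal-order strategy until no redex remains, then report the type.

normal-order reduction sequence:
  (\(n : Vec (Eq Nat zero zero) (succ zero)). refl (Vec (Eq Nat zero zero) (elimNat (\(σ : Nat). Nat) ((\(l : Nat). l) zero) (\(u : Nat). \(ρ : Nat). succ ρ) (succ zero))) n) (vcons (Eq Nat zero zero) zero (refl Nat zero) (vnil (Eq Nat zero zero)))
  ~> refl (Vec (Eq Nat zero zero) (elimNat (\(n : Nat). Nat) ((\(σ : Nat). σ) zero) (\(l : Nat). \(u : Nat). succ u) (succ zero))) (vcons (Eq Nat zero zero) zero (refl Nat zero) (vnil (Eq Nat zero zero)))
  ~> refl (Vec (Eq Nat zero zero) ((\(n : Nat). \(σ : Nat). succ σ) zero (elimNat (\(l : Nat). Nat) ((\(u : Nat). u) zero) (\(ρ : Nat). \(v : Nat). succ v) zero))) (vcons (Eq Nat zero zero) zero (refl Nat zero) (vnil (Eq Nat zero zero)))
  ~> refl (Vec (Eq Nat zero zero) ((\(n : Nat). succ n) (elimNat (\(σ : Nat). Nat) ((\(l : Nat). l) zero) (\(u : Nat). \(ρ : Nat). succ ρ) zero))) (vcons (Eq Nat zero zero) zero (refl Nat zero) (vnil (Eq Nat zero zero)))
  ~> refl (Vec (Eq Nat zero zero) (succ (elimNat (\(n : Nat). Nat) ((\(σ : Nat). σ) zero) (\(l : Nat). \(u : Nat). succ u) zero))) (vcons (Eq Nat zero zero) zero (refl Nat zero) (vnil (Eq Nat zero zero)))
  ~> refl (Vec (Eq Nat zero zero) (succ ((\(n : Nat). n) zero))) (vcons (Eq Nat zero zero) zero (refl Nat zero) (vnil (Eq Nat zero zero)))
  ~> refl (Vec (Eq Nat zero zero) (succ zero)) (vcons (Eq Nat zero zero) zero (refl Nat zero) (vnil (Eq Nat zero zero)))
the term's type:
  Eq (Vec (Eq Nat zero zero) (succ zero)) (vcons (Eq Nat zero zero) zero (refl Nat zero) (vnil (Eq Nat zero zero))) (vcons (Eq Nat zero zero) zero (refl Nat zero) (vnil (Eq Nat zero zero)))


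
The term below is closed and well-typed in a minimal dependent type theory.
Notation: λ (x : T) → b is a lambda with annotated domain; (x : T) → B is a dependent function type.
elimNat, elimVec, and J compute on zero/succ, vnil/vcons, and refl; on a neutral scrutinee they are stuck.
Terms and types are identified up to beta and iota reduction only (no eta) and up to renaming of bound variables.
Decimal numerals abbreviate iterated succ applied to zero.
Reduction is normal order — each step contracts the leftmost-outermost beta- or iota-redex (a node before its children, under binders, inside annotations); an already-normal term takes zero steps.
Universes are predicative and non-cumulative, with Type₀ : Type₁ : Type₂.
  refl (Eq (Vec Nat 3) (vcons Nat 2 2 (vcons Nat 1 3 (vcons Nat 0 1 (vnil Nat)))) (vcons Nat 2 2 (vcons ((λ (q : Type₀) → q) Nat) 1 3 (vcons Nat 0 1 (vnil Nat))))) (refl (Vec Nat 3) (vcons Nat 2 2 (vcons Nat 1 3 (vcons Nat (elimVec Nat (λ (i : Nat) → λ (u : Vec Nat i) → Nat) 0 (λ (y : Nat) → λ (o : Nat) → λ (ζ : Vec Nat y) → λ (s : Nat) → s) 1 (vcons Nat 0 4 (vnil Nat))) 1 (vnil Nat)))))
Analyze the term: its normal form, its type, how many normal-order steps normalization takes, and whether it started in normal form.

normal form:
  refl (Eq (Vec Nat 3) (vcons Nat 2 2 (vcons Nat 1 3 (vcons Nat 0 1 (vnil Nat)))) (vcons Nat 2 2 (vcons Nat 1 3 (vcons Nat 0 1 (vnil Nat))))) (refl (Vec Nat 3) (vcons Nat 2 2 (vcons Nat 1 3 (vcons Nat 0 1 (vnil Nat)))))
type:
  Eq (Eq (Vec Nat 3) (vcons Nat 2 2 (vcons Nat 1 3 (vcons Nat 0 1 (vnil Nat)))) (vcons Nat 2 2 (vcons Nat 1 3 (vcons Nat 0 1 (vnil Nat))))) (refl (Vec Nat 3) (vcons Nat 2 2 (vcons Nat 1 3 (vcons Nat 0 1 (vnil Nat))))) (refl (Vec Nat 3) (vcons Nat 2 2 (vcons Nat 1 3 (vcons Nat 0 1 (vnil Nat)))))
normal-order step count: 7
already normal: no
first redex: a beta-redex


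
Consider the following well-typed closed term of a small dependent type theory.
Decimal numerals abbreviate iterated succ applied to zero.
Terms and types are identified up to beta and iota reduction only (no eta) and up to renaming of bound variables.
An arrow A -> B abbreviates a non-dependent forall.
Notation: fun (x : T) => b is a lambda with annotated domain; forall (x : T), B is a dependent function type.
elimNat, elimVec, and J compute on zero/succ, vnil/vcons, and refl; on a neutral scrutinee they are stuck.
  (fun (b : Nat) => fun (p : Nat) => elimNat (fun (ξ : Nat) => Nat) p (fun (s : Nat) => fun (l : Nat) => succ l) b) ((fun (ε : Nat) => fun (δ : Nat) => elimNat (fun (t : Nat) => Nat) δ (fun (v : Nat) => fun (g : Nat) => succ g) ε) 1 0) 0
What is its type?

the term's type:
  Nat


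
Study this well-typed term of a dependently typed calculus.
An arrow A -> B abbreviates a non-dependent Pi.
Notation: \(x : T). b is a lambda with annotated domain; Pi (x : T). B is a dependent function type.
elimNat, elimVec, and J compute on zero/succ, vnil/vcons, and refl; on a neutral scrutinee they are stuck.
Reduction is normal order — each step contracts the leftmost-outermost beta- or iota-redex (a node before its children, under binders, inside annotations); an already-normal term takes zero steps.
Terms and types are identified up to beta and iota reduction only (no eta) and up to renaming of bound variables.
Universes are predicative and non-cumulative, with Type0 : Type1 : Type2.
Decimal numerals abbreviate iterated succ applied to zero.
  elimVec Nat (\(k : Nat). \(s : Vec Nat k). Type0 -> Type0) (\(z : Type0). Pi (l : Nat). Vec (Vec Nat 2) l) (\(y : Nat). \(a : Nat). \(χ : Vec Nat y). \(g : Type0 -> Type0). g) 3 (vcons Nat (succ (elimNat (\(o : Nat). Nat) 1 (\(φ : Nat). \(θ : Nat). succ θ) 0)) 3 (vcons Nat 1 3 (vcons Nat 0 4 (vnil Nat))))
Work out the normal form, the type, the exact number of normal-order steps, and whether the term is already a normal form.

resulting normal form:
  \(k : Type0). Pi (s : Nat). Vec (Vec Nat 2) s
the term's type:
  Type0 -> Type0
normal-order step count: 16
started in normal form: no
first redex: an elimVec iota-redex


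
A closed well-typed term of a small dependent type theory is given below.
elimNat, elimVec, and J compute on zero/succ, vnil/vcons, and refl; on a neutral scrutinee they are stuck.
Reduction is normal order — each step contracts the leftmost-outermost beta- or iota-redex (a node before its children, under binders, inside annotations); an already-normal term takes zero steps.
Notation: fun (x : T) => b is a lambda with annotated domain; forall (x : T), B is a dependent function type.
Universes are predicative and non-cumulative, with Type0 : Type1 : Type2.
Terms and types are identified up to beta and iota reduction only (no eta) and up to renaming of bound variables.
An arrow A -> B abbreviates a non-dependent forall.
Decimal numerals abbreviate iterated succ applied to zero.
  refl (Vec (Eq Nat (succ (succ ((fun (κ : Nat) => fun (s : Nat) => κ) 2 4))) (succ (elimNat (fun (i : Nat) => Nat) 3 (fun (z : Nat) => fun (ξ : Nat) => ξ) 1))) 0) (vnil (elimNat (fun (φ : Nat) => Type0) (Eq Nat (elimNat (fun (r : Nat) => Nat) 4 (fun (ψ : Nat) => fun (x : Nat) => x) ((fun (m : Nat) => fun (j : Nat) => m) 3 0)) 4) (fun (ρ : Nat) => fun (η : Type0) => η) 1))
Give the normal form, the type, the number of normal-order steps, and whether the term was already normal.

normal form:
  refl (Vec (Eq Nat 4 4) 0) (vnil (Eq Nat 4 4))
type:
  Eq (Vec (Eq Nat 4 4) 0) (vnil (Eq Nat 4 4)) (vnil (Eq Nat 4 4))
steps to reach normal form (normal order): 22
started in normal form: no
first redex: a beta-redex


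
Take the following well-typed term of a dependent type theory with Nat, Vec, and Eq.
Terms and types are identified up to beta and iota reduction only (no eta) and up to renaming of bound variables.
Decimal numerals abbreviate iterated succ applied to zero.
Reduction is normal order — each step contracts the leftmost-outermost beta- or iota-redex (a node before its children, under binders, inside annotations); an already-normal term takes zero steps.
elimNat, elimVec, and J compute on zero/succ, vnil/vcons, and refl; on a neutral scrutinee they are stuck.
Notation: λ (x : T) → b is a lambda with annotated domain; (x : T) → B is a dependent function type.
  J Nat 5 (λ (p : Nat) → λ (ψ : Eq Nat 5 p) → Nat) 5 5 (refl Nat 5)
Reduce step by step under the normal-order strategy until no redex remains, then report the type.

normal-order reduction sequence:
  J Nat 5 (λ (p : Nat) → λ (ψ : Eq Nat 5 p) → Nat) 5 5 (refl Nat 5)
  ~> 5
type:
  Nat


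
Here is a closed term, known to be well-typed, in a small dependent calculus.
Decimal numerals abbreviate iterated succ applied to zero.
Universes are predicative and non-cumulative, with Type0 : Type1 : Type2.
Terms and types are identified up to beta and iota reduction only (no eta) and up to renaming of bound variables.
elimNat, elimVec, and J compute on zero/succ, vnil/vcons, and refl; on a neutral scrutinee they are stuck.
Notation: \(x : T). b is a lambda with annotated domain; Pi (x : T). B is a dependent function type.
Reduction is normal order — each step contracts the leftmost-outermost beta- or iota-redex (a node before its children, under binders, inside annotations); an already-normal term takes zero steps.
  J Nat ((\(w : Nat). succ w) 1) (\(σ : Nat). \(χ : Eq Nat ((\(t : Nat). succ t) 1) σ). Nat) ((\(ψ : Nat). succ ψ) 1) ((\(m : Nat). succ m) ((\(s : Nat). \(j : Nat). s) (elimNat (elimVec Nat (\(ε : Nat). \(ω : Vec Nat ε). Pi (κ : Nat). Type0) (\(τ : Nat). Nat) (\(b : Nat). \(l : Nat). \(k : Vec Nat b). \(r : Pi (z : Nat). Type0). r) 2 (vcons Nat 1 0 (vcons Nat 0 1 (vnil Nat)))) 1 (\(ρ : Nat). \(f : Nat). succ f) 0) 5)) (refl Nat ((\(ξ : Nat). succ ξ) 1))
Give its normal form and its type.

normal form:
  2
type:
  Nat


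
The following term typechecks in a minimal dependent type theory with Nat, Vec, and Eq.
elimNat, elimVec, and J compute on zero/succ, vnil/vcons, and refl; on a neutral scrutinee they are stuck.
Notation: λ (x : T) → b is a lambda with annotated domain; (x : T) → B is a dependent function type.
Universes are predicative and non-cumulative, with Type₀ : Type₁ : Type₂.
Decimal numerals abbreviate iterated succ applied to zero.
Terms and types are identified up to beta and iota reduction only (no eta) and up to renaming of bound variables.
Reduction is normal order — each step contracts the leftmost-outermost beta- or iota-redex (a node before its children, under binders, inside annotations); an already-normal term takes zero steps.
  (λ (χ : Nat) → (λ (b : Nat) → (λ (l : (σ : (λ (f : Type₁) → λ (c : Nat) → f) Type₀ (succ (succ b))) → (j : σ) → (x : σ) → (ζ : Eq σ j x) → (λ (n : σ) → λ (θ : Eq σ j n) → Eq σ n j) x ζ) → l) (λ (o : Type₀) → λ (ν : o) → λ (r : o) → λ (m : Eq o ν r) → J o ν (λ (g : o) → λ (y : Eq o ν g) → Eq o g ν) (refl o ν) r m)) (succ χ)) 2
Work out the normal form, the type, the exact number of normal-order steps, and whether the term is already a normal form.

reduced normal form:
  λ (χ : Type₀) → λ (b : χ) → λ (l : χ) → λ (σ : Eq χ b l) → J χ b (λ (f : χ) → λ (c : Eq χ b f) → Eq χ f b) (refl χ b) l σ
the term's type:
  (χ : Type₀) → (b : χ) → (l : χ) → (σ : Eq χ b l) → Eq χ l b
steps to reach normal form (normal order): 3
started in normal form: no
first redex: a beta-redex


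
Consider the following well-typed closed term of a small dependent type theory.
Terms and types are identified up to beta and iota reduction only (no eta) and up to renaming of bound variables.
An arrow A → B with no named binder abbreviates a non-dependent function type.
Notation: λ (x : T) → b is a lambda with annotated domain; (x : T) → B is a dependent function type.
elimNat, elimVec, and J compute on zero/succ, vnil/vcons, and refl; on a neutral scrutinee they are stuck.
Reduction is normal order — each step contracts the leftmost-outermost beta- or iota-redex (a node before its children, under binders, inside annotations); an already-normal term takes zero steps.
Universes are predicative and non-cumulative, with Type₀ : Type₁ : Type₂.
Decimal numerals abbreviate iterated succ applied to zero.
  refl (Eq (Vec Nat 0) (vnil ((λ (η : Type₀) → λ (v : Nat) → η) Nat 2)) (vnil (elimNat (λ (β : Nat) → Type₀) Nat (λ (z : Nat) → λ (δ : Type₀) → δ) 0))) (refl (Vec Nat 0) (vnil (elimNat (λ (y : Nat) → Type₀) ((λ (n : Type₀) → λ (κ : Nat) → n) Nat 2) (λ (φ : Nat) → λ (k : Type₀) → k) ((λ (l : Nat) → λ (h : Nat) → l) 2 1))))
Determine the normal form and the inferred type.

resulting normal form:
  refl (Eq (Vec Nat 0) (vnil Nat) (vnil Nat)) (refl (Vec Nat 0) (vnil Nat))
type:
  Eq (Eq (Vec Nat 0) (vnil Nat) (vnil Nat)) (refl (Vec Nat 0) (vnil Nat)) (refl (Vec Nat 0) (vnil Nat))
observation: contracting a beta-redex first, the term normalizes in 14 steps.


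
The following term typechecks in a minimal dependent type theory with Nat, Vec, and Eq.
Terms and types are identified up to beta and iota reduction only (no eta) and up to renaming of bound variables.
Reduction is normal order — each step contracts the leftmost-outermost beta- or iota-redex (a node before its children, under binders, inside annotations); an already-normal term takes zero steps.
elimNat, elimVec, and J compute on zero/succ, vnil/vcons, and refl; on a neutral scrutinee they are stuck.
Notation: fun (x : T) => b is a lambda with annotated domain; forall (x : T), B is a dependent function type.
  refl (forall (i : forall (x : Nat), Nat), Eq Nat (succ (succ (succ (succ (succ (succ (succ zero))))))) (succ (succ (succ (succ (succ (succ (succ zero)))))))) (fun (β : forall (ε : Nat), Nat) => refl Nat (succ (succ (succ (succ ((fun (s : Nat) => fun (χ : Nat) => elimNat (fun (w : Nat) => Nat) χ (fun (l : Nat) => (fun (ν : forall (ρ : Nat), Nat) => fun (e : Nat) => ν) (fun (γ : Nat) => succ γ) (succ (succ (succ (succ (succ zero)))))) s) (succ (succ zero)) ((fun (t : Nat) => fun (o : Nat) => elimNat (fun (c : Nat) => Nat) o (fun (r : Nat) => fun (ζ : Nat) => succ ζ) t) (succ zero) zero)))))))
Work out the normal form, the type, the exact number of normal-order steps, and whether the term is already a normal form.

normal form:
  refl (forall (i : forall (x : Nat), Nat), Eq Nat (succ (succ (succ (succ (succ (succ (succ zero))))))) (succ (succ (succ (succ (succ (succ (succ zero)))))))) (fun (β : forall (ε : Nat), Nat) => refl Nat (succ (succ (succ (succ (succ (succ (succ zero))))))))
type:
  Eq (forall (i : forall (x : Nat), Nat), Eq Nat (succ (succ (succ (succ (succ (succ (succ zero))))))) (succ (succ (succ (succ (succ (succ (succ zero)))))))) (fun (β : forall (ε : Nat), Nat) => refl Nat (succ (succ (succ (succ (succ (succ (succ zero)))))))) (fun (s : forall (χ : Nat), Nat) => refl Nat (succ (succ (succ (succ (succ (succ (succ zero))))))))
steps to reach normal form (normal order): 19
started in normal form: no
first contracted redex: a beta-redex


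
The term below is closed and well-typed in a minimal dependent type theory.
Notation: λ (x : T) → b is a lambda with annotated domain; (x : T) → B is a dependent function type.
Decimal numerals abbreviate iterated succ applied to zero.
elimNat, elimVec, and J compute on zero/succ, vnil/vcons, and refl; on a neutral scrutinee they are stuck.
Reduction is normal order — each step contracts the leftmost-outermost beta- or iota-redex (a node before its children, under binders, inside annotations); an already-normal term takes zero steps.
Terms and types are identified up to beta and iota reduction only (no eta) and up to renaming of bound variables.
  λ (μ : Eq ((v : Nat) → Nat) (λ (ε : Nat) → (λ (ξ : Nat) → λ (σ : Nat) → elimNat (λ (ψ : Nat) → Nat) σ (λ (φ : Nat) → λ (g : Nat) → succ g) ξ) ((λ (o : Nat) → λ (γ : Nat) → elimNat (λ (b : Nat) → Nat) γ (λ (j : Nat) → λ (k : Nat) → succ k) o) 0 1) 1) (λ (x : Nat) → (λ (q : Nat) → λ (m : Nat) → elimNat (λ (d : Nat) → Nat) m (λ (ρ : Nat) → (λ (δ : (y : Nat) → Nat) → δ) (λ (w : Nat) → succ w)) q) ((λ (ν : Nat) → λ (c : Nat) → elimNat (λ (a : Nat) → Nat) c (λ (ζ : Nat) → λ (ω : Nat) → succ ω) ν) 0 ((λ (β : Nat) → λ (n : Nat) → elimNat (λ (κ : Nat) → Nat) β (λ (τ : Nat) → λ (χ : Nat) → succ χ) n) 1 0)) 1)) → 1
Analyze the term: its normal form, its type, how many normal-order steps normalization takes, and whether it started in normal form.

reduced normal form:
  λ (μ : Eq ((v : Nat) → Nat) (λ (ε : Nat) → 2) (λ (ξ : Nat) → 2)) → 1
type:
  (μ : Eq ((v : Nat) → Nat) (λ (ε : Nat) → 2) (λ (ξ : Nat) → 2)) → Nat
normal-order step count: 22
already normal: no
first redex: a beta-redex


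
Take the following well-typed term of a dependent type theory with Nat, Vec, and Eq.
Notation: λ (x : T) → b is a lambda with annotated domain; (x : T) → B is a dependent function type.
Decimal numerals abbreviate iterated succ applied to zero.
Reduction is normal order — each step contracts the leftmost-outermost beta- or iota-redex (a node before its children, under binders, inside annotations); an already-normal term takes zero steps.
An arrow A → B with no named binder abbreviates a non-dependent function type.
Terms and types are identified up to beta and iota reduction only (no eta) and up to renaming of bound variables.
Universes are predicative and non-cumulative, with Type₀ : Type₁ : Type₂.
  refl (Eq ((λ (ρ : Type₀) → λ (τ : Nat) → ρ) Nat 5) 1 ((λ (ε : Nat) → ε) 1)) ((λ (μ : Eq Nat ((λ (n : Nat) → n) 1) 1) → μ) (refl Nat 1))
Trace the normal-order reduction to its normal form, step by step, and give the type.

normal-order reduction:
  refl (Eq ((λ (ρ : Type₀) → λ (τ : Nat) → ρ) Nat 5) 1 ((λ (ε : Nat) → ε) 1)) ((λ (μ : Eq Nat ((λ (n : Nat) → n) 1) 1) → μ) (refl Nat 1))
  ~> refl (Eq ((λ (ρ : Nat) → Nat) 5) 1 ((λ (τ : Nat) → τ) 1)) ((λ (ε : Eq Nat ((λ (μ : Nat) → μ) 1) 1) → ε) (refl Nat 1))
  ~> refl (Eq Nat 1 ((λ (ρ : Nat) → ρ) 1)) ((λ (τ : Eq Nat ((λ (ε : Nat) → ε) 1) 1) → τ) (refl Nat 1))
  ~> refl (Eq Nat 1 1) ((λ (ρ : Eq Nat ((λ (τ : Nat) → τ) 1) 1) → ρ) (refl Nat 1))
  ~> refl (Eq Nat 1 1) (refl Nat 1)
type:
  Eq (Eq Nat 1 1) (refl Nat 1) (refl Nat 1)


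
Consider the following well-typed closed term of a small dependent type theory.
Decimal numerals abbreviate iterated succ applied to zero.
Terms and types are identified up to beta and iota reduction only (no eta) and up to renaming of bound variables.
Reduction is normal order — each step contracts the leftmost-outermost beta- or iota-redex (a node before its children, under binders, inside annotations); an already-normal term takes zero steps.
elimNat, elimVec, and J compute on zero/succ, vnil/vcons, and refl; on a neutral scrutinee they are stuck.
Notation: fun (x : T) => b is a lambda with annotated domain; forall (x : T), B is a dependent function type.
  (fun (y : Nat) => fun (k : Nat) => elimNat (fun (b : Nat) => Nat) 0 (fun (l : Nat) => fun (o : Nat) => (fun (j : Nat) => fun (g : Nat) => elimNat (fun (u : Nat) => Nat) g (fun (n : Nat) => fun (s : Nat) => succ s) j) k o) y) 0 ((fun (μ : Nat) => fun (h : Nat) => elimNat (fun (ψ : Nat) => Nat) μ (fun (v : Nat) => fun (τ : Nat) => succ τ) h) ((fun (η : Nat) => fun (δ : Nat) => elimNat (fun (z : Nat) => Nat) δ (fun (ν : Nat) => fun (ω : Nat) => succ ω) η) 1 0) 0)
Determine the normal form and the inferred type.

normal form:
  0
type:
  Nat


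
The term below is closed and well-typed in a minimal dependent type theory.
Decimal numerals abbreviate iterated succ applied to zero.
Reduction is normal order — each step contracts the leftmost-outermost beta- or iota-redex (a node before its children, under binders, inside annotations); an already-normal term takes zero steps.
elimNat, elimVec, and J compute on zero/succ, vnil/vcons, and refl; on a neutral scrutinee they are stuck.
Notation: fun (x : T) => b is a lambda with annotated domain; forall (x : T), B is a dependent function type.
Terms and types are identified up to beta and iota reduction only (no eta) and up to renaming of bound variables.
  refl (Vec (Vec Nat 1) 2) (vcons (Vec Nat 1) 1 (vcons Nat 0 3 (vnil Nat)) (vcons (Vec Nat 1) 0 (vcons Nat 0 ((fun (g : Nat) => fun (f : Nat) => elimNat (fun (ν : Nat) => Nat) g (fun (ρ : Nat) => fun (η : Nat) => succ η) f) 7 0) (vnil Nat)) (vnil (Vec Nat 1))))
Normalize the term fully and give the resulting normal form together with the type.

normal form:
  refl (Vec (Vec Nat 1) 2) (vcons (Vec Nat 1) 1 (vcons Nat 0 3 (vnil Nat)) (vcons (Vec Nat 1) 0 (vcons Nat 0 7 (vnil Nat)) (vnil (Vec Nat 1))))
the term's type:
  Eq (Vec (Vec Nat 1) 2) (vcons (Vec Nat 1) 1 (vcons Nat 0 3 (vnil Nat)) (vcons (Vec Nat 1) 0 (vcons Nat 0 7 (vnil Nat)) (vnil (Vec Nat 1)))) (vcons (Vec Nat 1) 1 (vcons Nat 0 3 (vnil Nat)) (vcons (Vec Nat 1) 0 (vcons Nat 0 7 (vnil Nat)) (vnil (Vec Nat 1))))
observation: normalization takes exactly 3 steps under the normal-order strategy.


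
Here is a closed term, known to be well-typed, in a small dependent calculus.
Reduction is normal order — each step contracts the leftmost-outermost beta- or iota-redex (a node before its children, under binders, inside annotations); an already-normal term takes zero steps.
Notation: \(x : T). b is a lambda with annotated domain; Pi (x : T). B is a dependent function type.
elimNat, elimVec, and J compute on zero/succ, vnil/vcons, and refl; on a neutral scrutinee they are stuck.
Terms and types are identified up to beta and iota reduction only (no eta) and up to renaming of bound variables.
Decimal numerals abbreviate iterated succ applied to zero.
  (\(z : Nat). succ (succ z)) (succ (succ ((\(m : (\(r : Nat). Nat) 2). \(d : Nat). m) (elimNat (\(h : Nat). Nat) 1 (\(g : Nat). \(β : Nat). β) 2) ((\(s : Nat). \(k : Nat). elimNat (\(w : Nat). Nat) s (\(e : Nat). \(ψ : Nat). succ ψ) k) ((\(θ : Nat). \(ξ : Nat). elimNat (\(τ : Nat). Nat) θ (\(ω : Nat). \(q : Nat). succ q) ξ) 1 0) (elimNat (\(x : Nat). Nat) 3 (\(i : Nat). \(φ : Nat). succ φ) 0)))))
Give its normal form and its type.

reduced normal form:
  5
inferred type:
  Nat


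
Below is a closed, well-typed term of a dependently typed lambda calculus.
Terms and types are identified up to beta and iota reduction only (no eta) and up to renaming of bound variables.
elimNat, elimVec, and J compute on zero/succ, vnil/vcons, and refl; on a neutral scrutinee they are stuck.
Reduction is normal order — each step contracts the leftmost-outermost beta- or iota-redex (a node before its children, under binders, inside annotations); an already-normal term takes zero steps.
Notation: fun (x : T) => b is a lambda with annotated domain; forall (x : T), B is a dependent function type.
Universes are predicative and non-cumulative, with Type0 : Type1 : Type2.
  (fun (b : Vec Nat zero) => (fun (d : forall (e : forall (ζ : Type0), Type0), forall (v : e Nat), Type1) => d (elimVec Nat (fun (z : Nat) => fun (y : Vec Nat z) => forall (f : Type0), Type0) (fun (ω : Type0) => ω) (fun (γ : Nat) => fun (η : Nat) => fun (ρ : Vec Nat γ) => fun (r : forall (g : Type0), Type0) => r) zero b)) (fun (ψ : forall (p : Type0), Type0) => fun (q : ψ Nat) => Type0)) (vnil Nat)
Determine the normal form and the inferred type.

reduced normal form:
  fun (b : Nat) => Type0
type:
  forall (b : Nat), Type1


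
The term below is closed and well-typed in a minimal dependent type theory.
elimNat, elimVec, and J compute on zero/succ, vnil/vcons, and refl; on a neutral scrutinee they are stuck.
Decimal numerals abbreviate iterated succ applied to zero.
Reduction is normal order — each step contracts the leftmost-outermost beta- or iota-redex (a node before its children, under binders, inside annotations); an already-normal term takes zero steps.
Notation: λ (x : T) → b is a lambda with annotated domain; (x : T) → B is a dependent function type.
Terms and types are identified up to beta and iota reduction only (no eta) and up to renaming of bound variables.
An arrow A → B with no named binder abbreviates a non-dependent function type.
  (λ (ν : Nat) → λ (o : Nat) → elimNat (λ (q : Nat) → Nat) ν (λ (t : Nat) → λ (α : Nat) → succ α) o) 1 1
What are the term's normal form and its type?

reduced normal form:
  2
inferred type:
  Nat
observation: the leftmost-outermost redex is a beta-redex, and normalization takes 6 steps.


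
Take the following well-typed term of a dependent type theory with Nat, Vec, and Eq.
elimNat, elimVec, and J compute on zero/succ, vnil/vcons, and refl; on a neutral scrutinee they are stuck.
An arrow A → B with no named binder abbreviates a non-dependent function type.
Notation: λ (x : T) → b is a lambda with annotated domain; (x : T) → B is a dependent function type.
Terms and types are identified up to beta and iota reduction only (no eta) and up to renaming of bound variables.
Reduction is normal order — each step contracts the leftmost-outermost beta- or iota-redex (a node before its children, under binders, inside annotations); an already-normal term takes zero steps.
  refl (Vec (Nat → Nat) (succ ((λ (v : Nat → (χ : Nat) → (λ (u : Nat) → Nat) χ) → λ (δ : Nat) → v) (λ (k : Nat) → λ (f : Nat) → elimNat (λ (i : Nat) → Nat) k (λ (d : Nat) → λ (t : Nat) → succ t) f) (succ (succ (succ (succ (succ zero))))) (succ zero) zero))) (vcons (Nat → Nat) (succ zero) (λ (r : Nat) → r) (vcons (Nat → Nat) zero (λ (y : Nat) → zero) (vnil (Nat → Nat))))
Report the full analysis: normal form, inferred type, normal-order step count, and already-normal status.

resulting normal form:
  refl (Vec (Nat → Nat) (succ (succ zero))) (vcons (Nat → Nat) (succ zero) (λ (v : Nat) → v) (vcons (Nat → Nat) zero (λ (χ : Nat) → zero) (vnil (Nat → Nat))))
the term's type:
  Eq (Vec (Nat → Nat) (succ (succ zero))) (vcons (Nat → Nat) (succ zero) (λ (v : Nat) → v) (vcons (Nat → Nat) zero (λ (χ : Nat) → zero) (vnil (Nat → Nat)))) (vcons (Nat → Nat) (succ zero) (λ (u : Nat) → u) (vcons (Nat → Nat) zero (λ (δ : Nat) → zero) (vnil (Nat → Nat))))
normal-order step count: 5
already normal: no
first redex: a beta-redex


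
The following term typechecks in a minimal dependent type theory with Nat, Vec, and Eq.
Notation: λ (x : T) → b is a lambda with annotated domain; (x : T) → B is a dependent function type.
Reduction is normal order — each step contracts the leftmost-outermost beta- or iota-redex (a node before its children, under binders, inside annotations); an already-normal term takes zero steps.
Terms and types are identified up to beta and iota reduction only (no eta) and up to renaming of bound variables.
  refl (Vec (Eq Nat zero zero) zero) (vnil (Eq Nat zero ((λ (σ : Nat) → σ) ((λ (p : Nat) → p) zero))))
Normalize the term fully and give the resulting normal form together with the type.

normal form:
  refl (Vec (Eq Nat zero zero) zero) (vnil (Eq Nat zero zero))
the term's type:
  Eq (Vec (Eq Nat zero zero) zero) (vnil (Eq Nat zero zero)) (vnil (Eq Nat zero zero))
observation: the term reaches its normal form after 2 normal-order steps.


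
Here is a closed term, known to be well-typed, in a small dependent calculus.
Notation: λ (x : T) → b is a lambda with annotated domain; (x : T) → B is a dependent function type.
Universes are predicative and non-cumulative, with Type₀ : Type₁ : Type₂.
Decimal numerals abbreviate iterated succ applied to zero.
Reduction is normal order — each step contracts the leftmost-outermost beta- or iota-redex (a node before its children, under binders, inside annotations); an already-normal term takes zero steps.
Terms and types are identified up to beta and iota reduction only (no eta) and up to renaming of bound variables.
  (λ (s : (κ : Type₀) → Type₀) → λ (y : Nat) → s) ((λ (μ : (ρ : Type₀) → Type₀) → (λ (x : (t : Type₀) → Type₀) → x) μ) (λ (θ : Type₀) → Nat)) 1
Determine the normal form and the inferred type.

reduced normal form:
  λ (s : Type₀) → Nat
type:
  (s : Type₀) → Type₀


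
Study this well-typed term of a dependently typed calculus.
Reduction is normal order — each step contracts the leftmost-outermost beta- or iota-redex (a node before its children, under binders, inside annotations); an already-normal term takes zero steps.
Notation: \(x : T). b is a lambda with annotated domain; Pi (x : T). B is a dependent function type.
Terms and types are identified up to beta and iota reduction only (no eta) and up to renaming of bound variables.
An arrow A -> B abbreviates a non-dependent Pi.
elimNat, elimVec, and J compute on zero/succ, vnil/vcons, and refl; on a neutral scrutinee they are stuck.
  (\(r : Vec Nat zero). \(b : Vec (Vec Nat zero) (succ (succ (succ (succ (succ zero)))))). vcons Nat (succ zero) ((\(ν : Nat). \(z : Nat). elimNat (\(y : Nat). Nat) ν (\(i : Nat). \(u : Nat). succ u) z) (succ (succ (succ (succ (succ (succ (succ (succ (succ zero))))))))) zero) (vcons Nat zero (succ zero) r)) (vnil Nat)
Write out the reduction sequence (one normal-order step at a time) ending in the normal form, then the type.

normal-order reduction sequence:
  (\(r : Vec Nat zero). \(b : Vec (Vec Nat zero) (succ (succ (succ (succ (succ zero)))))). vcons Nat (succ zero) ((\(ν : Nat). \(z : Nat). elimNat (\(y : Nat). Nat) ν (\(i : Nat). \(u : Nat). succ u) z) (succ (succ (succ (succ (succ (succ (succ (succ (succ zero))))))))) zero) (vcons Nat zero (succ zero) r)) (vnil Nat)
  ~> \(r : Vec (Vec Nat zero) (succ (succ (succ (succ (succ zero)))))). vcons Nat (succ zero) ((\(b : Nat). \(ν : Nat). elimNat (\(z : Nat). Nat) b (\(y : Nat). \(i : Nat). succ i) ν) (succ (succ (succ (succ (succ (succ (succ (succ (succ zero))))))))) zero) (vcons Nat zero (succ zero) (vnil Nat))
  ~> \(r : Vec (Vec Nat zero) (succ (succ (succ (succ (succ zero)))))). vcons Nat (succ zero) ((\(b : Nat). elimNat (\(ν : Nat). Nat) (succ (succ (succ (succ (succ (succ (succ (succ (succ zero))))))))) (\(z : Nat). \(y : Nat). succ y) b) zero) (vcons Nat zero (succ zero) (vnil Nat))
  ~> \(r : Vec (Vec Nat zero) (succ (succ (succ (succ (succ zero)))))). vcons Nat (succ zero) (elimNat (\(b : Nat). Nat) (succ (succ (succ (succ (succ (succ (succ (succ (succ zero))))))))) (\(ν : Nat). \(z : Nat). succ z) zero) (vcons Nat zero (succ zero) (vnil Nat))
  ~> \(r : Vec (Vec Nat zero) (succ (succ (succ (succ (succ zero)))))). vcons Nat (succ zero) (succ (succ (succ (succ (succ (succ (succ (succ (succ zero))))))))) (vcons Nat zero (succ zero) (vnil Nat))
inferred type:
  Vec (Vec Nat zero) (succ (succ (succ (succ (succ zero))))) -> Vec Nat (succ (succ zero))


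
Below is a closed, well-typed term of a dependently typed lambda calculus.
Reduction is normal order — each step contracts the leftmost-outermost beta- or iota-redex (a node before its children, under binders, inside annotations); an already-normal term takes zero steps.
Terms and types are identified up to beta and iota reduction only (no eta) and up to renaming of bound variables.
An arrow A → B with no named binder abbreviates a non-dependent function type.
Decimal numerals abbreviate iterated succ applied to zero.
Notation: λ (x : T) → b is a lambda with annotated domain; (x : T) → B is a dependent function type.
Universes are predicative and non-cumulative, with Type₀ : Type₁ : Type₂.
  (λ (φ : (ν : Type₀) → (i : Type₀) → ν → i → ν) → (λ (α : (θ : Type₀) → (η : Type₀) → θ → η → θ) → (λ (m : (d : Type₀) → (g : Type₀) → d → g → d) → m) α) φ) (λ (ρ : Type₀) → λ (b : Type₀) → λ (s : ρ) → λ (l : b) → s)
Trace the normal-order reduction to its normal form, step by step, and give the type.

normal-order reduction sequence:
  (λ (φ : (ν : Type₀) → (i : Type₀) → ν → i → ν) → (λ (α : (θ : Type₀) → (η : Type₀) → θ → η → θ) → (λ (m : (d : Type₀) → (g : Type₀) → d → g → d) → m) α) φ) (λ (ρ : Type₀) → λ (b : Type₀) → λ (s : ρ) → λ (l : b) → s)
  ~> (λ (φ : (ν : Type₀) → (i : Type₀) → ν → i → ν) → (λ (α : (θ : Type₀) → (η : Type₀) → θ → η → θ) → α) φ) (λ (m : Type₀) → λ (d : Type₀) → λ (g : m) → λ (ρ : d) → g)
  ~> (λ (φ : (ν : Type₀) → (i : Type₀) → ν → i → ν) → φ) (λ (α : Type₀) → λ (θ : Type₀) → λ (η : α) → λ (m : θ) → η)
  ~> λ (φ : Type₀) → λ (ν : Type₀) → λ (i : φ) → λ (α : ν) → i
inferred type:
  (φ : Type₀) → (ν : Type₀) → φ → ν → φ


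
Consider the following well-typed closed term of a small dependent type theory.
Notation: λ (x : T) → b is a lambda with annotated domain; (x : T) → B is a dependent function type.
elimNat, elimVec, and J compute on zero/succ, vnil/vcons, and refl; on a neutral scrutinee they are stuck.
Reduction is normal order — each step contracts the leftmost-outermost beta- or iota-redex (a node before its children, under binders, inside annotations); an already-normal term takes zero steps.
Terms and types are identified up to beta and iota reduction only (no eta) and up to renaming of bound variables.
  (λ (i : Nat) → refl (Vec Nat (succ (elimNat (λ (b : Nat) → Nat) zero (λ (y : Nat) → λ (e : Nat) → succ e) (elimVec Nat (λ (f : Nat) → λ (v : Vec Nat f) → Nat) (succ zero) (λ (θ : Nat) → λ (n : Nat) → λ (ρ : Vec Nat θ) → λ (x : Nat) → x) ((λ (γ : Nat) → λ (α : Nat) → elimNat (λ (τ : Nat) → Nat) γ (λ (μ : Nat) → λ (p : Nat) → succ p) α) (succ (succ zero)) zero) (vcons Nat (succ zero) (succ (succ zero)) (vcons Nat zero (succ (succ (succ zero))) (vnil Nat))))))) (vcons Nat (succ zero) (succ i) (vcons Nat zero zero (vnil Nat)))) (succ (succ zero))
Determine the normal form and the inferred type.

normal form:
  refl (Vec Nat (succ (succ zero))) (vcons Nat (succ zero) (succ (succ (succ zero))) (vcons Nat zero zero (vnil Nat)))
inferred type:
  Eq (Vec Nat (succ (succ zero))) (vcons Nat (succ zero) (succ (succ (succ zero))) (vcons Nat zero zero (vnil Nat))) (vcons Nat (succ zero) (succ (succ (succ zero))) (vcons Nat zero zero (vnil Nat)))


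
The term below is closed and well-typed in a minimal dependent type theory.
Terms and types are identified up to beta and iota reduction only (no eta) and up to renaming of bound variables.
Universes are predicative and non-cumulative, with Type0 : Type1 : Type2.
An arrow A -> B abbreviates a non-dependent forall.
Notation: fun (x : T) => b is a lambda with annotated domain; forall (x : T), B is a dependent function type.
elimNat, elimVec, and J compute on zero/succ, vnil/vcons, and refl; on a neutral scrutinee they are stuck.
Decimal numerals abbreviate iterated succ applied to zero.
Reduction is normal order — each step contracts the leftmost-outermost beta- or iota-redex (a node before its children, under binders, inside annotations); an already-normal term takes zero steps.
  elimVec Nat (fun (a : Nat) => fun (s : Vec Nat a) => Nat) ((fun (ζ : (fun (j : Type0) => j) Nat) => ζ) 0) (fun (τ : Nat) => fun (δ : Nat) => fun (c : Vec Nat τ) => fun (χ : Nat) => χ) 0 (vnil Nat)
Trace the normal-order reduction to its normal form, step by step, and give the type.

normal-order reduction:
  elimVec Nat (fun (a : Nat) => fun (s : Vec Nat a) => Nat) ((fun (ζ : (fun (j : Type0) => j) Nat) => ζ) 0) (fun (τ : Nat) => fun (δ : Nat) => fun (c : Vec Nat τ) => fun (χ : Nat) => χ) 0 (vnil Nat)
  ~> (fun (a : (fun (s : Type0) => s) Nat) => a) 0
  ~> 0
the term's type:
  Nat


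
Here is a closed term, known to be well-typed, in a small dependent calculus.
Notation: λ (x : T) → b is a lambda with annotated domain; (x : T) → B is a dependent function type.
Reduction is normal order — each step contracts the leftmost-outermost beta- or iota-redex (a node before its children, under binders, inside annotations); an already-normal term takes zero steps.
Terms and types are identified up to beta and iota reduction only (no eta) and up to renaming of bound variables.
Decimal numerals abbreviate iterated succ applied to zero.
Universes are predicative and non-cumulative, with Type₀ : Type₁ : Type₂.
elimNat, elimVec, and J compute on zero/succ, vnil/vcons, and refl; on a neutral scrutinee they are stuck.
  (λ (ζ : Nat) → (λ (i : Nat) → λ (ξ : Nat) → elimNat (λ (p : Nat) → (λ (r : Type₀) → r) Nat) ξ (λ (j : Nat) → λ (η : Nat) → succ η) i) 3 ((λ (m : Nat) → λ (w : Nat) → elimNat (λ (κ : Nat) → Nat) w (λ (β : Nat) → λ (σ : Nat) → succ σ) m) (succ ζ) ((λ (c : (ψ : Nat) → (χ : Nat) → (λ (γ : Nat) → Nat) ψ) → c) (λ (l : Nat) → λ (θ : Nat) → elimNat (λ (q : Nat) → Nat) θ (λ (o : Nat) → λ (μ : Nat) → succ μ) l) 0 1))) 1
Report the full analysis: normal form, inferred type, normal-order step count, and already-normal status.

normal form:
  6
inferred type:
  Nat
normal-order step count: 26
started in normal form: no
first contracted redex: a beta-redex


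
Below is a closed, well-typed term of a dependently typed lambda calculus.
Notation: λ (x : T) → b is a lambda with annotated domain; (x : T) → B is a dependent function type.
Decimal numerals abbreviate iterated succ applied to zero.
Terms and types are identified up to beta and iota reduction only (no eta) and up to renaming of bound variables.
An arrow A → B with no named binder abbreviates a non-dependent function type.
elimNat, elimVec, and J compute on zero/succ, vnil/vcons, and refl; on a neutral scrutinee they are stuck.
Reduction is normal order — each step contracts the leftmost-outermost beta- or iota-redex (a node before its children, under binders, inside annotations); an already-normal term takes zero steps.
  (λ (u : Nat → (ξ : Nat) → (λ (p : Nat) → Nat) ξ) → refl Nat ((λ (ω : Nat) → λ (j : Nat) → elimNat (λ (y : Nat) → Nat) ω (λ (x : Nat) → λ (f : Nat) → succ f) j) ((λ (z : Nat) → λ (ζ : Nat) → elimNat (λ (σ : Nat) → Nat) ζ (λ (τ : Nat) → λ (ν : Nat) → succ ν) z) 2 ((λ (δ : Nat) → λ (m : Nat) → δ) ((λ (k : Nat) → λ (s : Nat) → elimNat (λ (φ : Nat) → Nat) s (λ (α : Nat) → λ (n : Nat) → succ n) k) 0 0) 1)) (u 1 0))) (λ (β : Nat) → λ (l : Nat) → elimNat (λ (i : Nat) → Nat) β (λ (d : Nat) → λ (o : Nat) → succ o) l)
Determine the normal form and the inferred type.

resulting normal form:
  refl Nat 3
inferred type:
  Eq Nat 3 3
observation: 24 normal-order steps separate the term from its normal form.
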